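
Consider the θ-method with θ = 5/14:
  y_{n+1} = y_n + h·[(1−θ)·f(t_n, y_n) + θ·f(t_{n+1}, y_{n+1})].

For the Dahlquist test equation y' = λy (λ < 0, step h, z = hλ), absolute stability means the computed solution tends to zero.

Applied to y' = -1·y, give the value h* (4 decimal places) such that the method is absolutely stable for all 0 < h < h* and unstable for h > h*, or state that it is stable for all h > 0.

On y'=λy, z=hλ:
  y_{n+1} = y_n + z·[9/14·y_n + 5/14·y_{n+1}] ⇒ (1 − 5/14z)y_{n+1} = (1 + 9/14z)y_n
  so R(z) = (1 + 9/14z)/(1 − 5/14z).

Boundary: |R(x)|=1, x<0.
x=-1.39: |R|=0.0711
R=−1: 1+9/14x = −1+5/14x ⇒ -2/7x=2 ⇒ x=2/(-2/7)=-7.0000
Confirm numerically:
  x=-6.224: |R|=0.93121 <1
  x=-5.457: |R|=0.85050 <1
  x=-4.618: |R|=0.74311 <1
  x=-3.779: |R|=0.60833 <1
  x=-7.597: |R|=1.04594 >1
  x=-7.318: |R|=1.02514 >1
  x=-7.241: |R|=1.01920 >1
Interval (-7.0000, 0).

(-7.0000,0); λ=-1 ⇒ h* = (7)/1 = 7.0000.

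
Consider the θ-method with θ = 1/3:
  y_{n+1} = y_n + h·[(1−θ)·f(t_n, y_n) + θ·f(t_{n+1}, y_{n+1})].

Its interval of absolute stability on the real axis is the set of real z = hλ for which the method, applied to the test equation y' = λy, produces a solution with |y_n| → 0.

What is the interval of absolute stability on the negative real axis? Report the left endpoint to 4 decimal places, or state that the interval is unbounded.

On y'=λy, z=hλ:
  y_{n+1} = y_n + z·[2/3·y_n + 1/3·y_{n+1}] ⇒ (1 − 1/3z)y_{n+1} = (1 + 2/3z)y_n
  so R(z) = (1 + 2/3z)/(1 − 1/3z).

Need |R(x)|<1, x<0.
x=-0.94: |R|=0.2843
R=−1: 1+2/3x = −1+1/3x ⇒ -1/3x=2 ⇒ x=2/(-1/3)=-6.0000
Confirm numerically:
  x=-5.279: |R|=0.91291 <1
  x=-4.251: |R|=0.75879 <1
  x=-3.806: |R|=0.67764 <1
  x=-6.513: |R|=1.05393 >1
  x=-6.295: |R|=1.03174 >1
  x=-6.085: |R|=1.00936 >1
Interval (-6.0000, 0).

(-6.0000, 0).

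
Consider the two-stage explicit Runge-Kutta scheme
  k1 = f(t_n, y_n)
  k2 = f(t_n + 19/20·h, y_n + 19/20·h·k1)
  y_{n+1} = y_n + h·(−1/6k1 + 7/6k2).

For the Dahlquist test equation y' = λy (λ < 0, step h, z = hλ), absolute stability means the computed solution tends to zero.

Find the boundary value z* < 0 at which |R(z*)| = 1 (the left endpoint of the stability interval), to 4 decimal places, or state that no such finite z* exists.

z* = -0.9023.

On y'=λy, z=hλ:
  k1=λy_n ⇒ h·k1=z·y_n;  k2=λ(1+19/20z)y_n ⇒ h·k2=z(1+19/20z)y_n
  y_{n+1}/y_n = 1 − 1/6z + 7/6z(1+19/20z) = 1 + z + 133/120z²
  ⇒ R(z) = 1 + z + 133/120z².

Need |R(x)|<1, x<0.
x=-1.52: |R|=2.0407
R=1: x+133/120x²=0 ⇒ x=−120/133=-0.9023; min R=1−1/(4·133/120)=0.7744>−1
Confirm numerically:
  x=-0.860: |R|=0.95972 <1
  x=-0.701: |R|=0.84364 <1
  x=-0.679: |R|=0.83199 <1
  x=-0.409: |R|=0.77640 <1
  x=-1.465: |R|=1.91373 >1
  x=-0.957: |R|=1.05807 >1
Interval (-0.9023, 0).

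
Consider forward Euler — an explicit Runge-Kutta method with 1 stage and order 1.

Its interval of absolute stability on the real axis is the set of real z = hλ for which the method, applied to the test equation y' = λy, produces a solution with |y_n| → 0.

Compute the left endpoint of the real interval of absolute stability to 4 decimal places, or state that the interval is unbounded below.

Set f=λy, z=hλ:
  order 1, 1-stage ⇒ R(z)=1+z
  (e.g. R(-0.7)=0.30000, |R|=0.30000)

Find x<0 with |R(x)|<1.
x=-0.7: |R|=0.3000
|R(-2.1)|=1.1000 |R(-1.26)|=0.2600 |R(-1.15)|=0.1500
Bisect:
  x_lo=-2.6441 |R|=1.6441  x_hi=-0.1399 |R|=0.8601
  mid=-1.39200 |R|=0.39200 →hi
  mid=-2.01805 |R|=1.01805 →lo
  mid=-1.70503 |R|=0.70503 →hi
  mid=-1.86154 |R|=0.86154 →hi
  mid=-1.93980 |R|=0.93980 →hi
  mid=-1.97892 |R|=0.97892 →hi
  mid=-1.99849 |R|=0.99849 →hi
  mid=-2.00827 |R|=1.00827 →lo
  mid=-2.00338 |R|=1.00338 →lo
  ...
  [-2.00002,-1.99986] ⇒ x*=-2.0000
Stable set (-2.0000, 0).

z* = -2.0000.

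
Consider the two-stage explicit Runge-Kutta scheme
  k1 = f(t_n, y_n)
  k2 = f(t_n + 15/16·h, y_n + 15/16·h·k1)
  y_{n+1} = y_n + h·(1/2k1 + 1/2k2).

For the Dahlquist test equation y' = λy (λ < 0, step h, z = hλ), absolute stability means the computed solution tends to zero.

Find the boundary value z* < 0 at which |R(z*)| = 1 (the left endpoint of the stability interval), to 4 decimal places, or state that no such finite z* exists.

With y'=λy (z=hλ):
  k1=λy_n ⇒ h·k1=z·y_n;  k2=λ(1+15/16z)y_n ⇒ h·k2=z(1+15/16z)y_n
  y_{n+1}/y_n = 1 + 1/2z + 1/2z(1+15/16z) = 1 + z + 15/32z²
  R(z) = 1 + z + 15/32z².

Find x<0 with |R(x)|<1.
x=-1.39: |R|=0.5157
R=1: x+15/32x²=0 ⇒ x=−32/15=-2.1333; min R=1−1/(4·15/32)=0.4667>−1
Confirm numerically:
  x=-2.104: |R|=0.97107 <1
  x=-1.875: |R|=0.77295 <1
  x=-1.148: |R|=0.46977 <1
  x=-2.226: |R|=1.09669 >1
  x=-2.211: |R|=1.08049 >1
So |R|<1 on (-2.1333, 0).

z* = -2.1333.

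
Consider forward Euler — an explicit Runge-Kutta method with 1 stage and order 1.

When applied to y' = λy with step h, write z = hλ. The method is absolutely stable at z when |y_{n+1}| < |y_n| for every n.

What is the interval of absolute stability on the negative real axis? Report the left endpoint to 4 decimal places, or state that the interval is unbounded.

On y'=λy, z=hλ:
  order 1, 1-stage ⇒ R(z)=1+z
  (e.g. R(-0.54)=0.46000, |R|=0.46000)

Find x<0 with |R(x)|<1.
x=-0.54: |R|=0.4600
|R(-1.47)|=0.4700 |R(-0.62)|=0.3800 |R(-0.56)|=0.4400
Bisect:
  x_lo=-2.8406 |R|=1.8406  x_hi=-0.1946 |R|=0.8054
  mid=-1.51761 |R|=0.51761 →hi
  mid=-2.17911 |R|=1.17911 →lo
  mid=-1.84836 |R|=0.84836 →hi
  mid=-2.01374 |R|=1.01374 →lo
  mid=-1.93105 |R|=0.93105 →hi
  mid=-1.97239 |R|=0.97239 →hi
  mid=-1.99306 |R|=0.99306 →hi
  mid=-2.00340 |R|=1.00340 →lo
  ...
  [-2.00001,-1.99985] ⇒ x*=-2.0000
Interval (-2.0000, 0).

z∈(-2.0000,0).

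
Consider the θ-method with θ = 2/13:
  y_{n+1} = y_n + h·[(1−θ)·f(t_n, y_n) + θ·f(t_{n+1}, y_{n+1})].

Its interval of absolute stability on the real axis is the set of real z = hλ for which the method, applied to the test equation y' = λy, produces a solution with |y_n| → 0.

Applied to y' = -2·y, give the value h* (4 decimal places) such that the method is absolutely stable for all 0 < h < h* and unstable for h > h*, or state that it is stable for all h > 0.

On y'=λy, z=hλ:
  y_{n+1} = y_n + z·[11/13·y_n + 2/13·y_{n+1}] ⇒ (1 − 2/13z)y_{n+1} = (1 + 11/13z)y_n
  R(z) = (1 + 11/13z)/(1 − 2/13z).

Find x<0 with |R(x)|<1.
x=-0.51: |R|=0.5271
R=−1: 1+11/13x = −1+2/13x ⇒ -9/13x=2 ⇒ x=2/(-9/13)=-2.8889
Confirm numerically:
  x=-2.764: |R|=0.93934 <1
  x=-2.464: |R|=0.78670 <1
  x=-2.190: |R|=0.63809 <1
  x=-1.411: |R|=0.15934 <1
  x=-3.459: |R|=1.25761 >1
  x=-3.338: |R|=1.20543 >1
  x=-3.002: |R|=1.05357 >1
So |R|<1 on (-2.8889, 0).

(-2.8889,0); λ=-2 ⇒ h* = (26/9)/2 = 1.4444.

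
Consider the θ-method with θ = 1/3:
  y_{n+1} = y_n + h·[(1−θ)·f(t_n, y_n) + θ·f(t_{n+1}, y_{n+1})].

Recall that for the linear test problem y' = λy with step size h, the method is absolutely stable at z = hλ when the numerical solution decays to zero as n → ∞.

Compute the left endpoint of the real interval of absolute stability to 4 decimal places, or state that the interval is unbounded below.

z* = -6.0000.

On y'=λy, z=hλ:
  y_{n+1} = y_n + z·[2/3·y_n + 1/3·y_{n+1}] ⇒ (1 − 1/3z)y_{n+1} = (1 + 2/3z)y_n
  Hence R(z) = (1 + 2/3z)/(1 − 1/3z).

Find x<0 with |R(x)|<1.
x=-0.83: |R|=0.3499
R=−1: 1+2/3x = −1+1/3x ⇒ -1/3x=2 ⇒ x=2/(-1/3)=-6.0000
Confirm numerically:
  x=-5.746: |R|=0.97096 <1
  x=-3.393: |R|=0.59221 <1
  x=-3.377: |R|=0.58868 <1
  x=-6.574: |R|=1.05995 >1
  x=-6.487: |R|=1.05133 >1
  x=-6.294: |R|=1.03163 >1
Interval (-6.0000, 0).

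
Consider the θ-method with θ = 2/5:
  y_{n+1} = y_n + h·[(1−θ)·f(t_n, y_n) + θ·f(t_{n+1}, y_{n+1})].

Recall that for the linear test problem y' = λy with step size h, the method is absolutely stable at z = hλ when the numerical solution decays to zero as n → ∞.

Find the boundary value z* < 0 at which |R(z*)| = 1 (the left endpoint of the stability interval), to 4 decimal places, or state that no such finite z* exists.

z* = -10.0000.

Set f=λy, z=hλ:
  y_{n+1} = y_n + z·[3/5·y_n + 2/5·y_{n+1}] ⇒ (1 − 2/5z)y_{n+1} = (1 + 3/5z)y_n
  so R(z) = (1 + 3/5z)/(1 − 2/5z).

Boundary: |R(x)|=1, x<0.
x=-1.09: |R|=0.2409
R=−1: 1+3/5x = −1+2/5x ⇒ -1/5x=2 ⇒ x=2/(-1/5)=-10.0000
Confirm numerically:
  x=-8.950: |R|=0.95415 <1
  x=-8.038: |R|=0.90691 <1
  x=-6.951: |R|=0.83869 <1
  x=-6.509: |R|=0.80625 <1
  x=-10.398: |R|=1.01543 >1
  x=-10.042: |R|=1.00167 >1
Interval (-10.0000, 0).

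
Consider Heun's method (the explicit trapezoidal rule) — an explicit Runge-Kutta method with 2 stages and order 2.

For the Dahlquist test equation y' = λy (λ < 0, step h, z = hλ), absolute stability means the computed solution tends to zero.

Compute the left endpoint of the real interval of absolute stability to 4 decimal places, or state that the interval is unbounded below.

On y'=λy, z=hλ:
  order 2, 2-stage ⇒ R(z)=1+z+z^2/2
  (e.g. R(-0.34)=0.71780, |R|=0.71780)

Find x<0 with |R(x)|<1.
x=-0.34: |R|=0.7178
|R(-1.84)|=0.8528 |R(-1.82)|=0.8362 |R(-1.76)|=0.7888
Bisect:
  x_lo=-2.6619 |R|=1.8810  x_hi=-0.1043 |R|=0.9011
  mid=-1.38315 |R|=0.57340 →hi
  mid=-2.02255 |R|=1.02280 →lo
  mid=-1.70285 |R|=0.74700 →hi
  mid=-1.86270 |R|=0.87212 →hi
  mid=-1.94262 |R|=0.94427 →hi
  mid=-1.98258 |R|=0.98274 →hi
  mid=-2.00257 |R|=1.00257 →lo
  ...
  [-2.00007,-1.99991] ⇒ x*=-2.0000
So |R|<1 on (-2.0000, 0).

z* = -2.0000.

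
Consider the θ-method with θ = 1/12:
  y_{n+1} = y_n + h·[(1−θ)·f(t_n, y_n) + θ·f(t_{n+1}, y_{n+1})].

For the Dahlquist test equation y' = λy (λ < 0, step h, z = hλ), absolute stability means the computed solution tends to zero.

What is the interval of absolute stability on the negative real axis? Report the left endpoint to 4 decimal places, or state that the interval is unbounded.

(-2.4000, 0).

Test eqn y'=λy, z=hλ:
  y_{n+1} = y_n + z·[11/12·y_n + 1/12·y_{n+1}] ⇒ (1 − 1/12z)y_{n+1} = (1 + 11/12z)y_n
  Hence R(z) = (1 + 11/12z)/(1 − 1/12z).

Need |R(x)|<1, x<0.
x=-1.13: |R|=0.0327
R=−1: 1+11/12x = −1+1/12x ⇒ -5/6x=2 ⇒ x=2/(-5/6)=-2.4000
Confirm numerically:
  x=-2.372: |R|=0.98052 <1
  x=-2.043: |R|=0.74578 <1
  x=-1.802: |R|=0.56673 <1
  x=-2.791: |R|=1.26435 >1
  x=-2.465: |R|=1.04494 >1
Interval (-2.4000, 0).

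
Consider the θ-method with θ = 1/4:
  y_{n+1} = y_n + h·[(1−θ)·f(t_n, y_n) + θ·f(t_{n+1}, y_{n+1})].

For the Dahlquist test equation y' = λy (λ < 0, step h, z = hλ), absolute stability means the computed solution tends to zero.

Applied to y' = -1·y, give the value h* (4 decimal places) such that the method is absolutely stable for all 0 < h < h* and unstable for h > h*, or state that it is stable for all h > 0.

(-4.0000,0); λ=-1 ⇒ h* = (4)/1 = 4.0000.

On y'=λy, z=hλ:
  y_{n+1} = y_n + z·[3/4·y_n + 1/4·y_{n+1}] ⇒ (1 − 1/4z)y_{n+1} = (1 + 3/4z)y_n
  Hence R(z) = (1 + 3/4z)/(1 − 1/4z).

Need |R(x)|<1, x<0.
x=-1.43: |R|=0.0534
R=−1: 1+3/4x = −1+1/4x ⇒ -1/2x=2 ⇒ x=2/(-1/2)=-4.0000
Confirm numerically:
  x=-2.996: |R|=0.71298 <1
  x=-2.185: |R|=0.41310 <1
  x=-1.904: |R|=0.28997 <1
  x=-4.245: |R|=1.05943 >1
  x=-4.085: |R|=1.02103 >1
  x=-4.040: |R|=1.00995 >1
So |R|<1 on (-4.0000, 0).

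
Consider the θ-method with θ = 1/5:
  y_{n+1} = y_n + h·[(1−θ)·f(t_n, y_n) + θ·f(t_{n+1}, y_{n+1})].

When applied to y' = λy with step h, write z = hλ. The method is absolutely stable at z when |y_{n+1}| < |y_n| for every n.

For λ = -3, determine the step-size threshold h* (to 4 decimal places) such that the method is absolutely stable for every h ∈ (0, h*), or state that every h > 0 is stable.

(-3.3333,0); λ=-3 ⇒ h* = (10/3)/3 = 1.1111.

On y'=λy, z=hλ:
  y_{n+1} = y_n + z·[4/5·y_n + 1/5·y_{n+1}] ⇒ (1 − 1/5z)y_{n+1} = (1 + 4/5z)y_n
  so R(z) = (1 + 4/5z)/(1 − 1/5z).

Find x<0 with |R(x)|<1.
x=-0.35: |R|=0.6729
R=−1: 1+4/5x = −1+1/5x ⇒ -3/5x=2 ⇒ x=2/(-3/5)=-3.3333
Confirm numerically:
  x=-2.276: |R|=0.56405 <1
  x=-2.134: |R|=0.49565 <1
  x=-2.105: |R|=0.48135 <1
  x=-3.868: |R|=1.18088 >1
  x=-3.760: |R|=1.14612 >1
  x=-3.449: |R|=1.04107 >1
Stable set (-3.3333, 0).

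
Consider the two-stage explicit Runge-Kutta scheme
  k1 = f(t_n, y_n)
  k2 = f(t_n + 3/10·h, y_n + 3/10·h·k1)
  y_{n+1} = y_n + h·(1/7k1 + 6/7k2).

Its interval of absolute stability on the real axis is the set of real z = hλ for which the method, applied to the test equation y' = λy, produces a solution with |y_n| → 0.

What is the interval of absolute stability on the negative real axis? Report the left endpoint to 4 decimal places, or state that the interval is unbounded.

With y'=λy (z=hλ):
  k1=λy_n ⇒ h·k1=z·y_n;  k2=λ(1+3/10z)y_n ⇒ h·k2=z(1+3/10z)y_n
  y_{n+1}/y_n = 1 + 1/7z + 6/7z(1+3/10z) = 1 + z + 9/35z²
  so R(z) = 1 + z + 9/35z².

Boundary: |R(x)|=1, x<0.
x=-0.47: |R|=0.5868
R=1: x+9/35x²=0 ⇒ x=−35/9=-3.8889; min R=1−1/(4·9/35)=0.0278>−1
Confirm numerically:
  x=-3.117: |R|=0.38132 <1
  x=-3.060: |R|=0.34778 <1
  x=-2.764: |R|=0.20049 <1
  x=-4.451: |R|=1.64336 >1
  x=-4.450: |R|=1.64207 >1
Stable set (-3.8889, 0).

(-3.8889, 0).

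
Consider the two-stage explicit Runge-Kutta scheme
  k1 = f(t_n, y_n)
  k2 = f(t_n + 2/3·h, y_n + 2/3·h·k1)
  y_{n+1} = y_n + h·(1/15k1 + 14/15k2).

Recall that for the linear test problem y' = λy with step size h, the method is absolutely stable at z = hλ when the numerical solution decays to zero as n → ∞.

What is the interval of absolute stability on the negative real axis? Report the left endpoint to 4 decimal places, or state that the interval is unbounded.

(-1.6071, 0).

Test eqn y'=λy, z=hλ:
  k1=λy_n ⇒ h·k1=z·y_n;  k2=λ(1+2/3z)y_n ⇒ h·k2=z(1+2/3z)y_n
  y_{n+1}/y_n = 1 + 1/15z + 14/15z(1+2/3z) = 1 + z + 28/45z²
  so R(z) = 1 + z + 28/45z².

Find x<0 with |R(x)|<1.
x=-0.61: |R|=0.6215
R=1: x+28/45x²=0 ⇒ x=−45/28=-1.6071; min R=1−1/(4·28/45)=0.5982>−1
Confirm numerically:
  x=-1.508: |R|=0.90697 <1
  x=-1.250: |R|=0.72222 <1
  x=-1.226: |R|=0.70925 <1
  x=-0.872: |R|=0.60113 <1
  x=-1.875: |R|=1.31250 >1
  x=-1.812: |R|=1.23097 >1
  x=-1.716: |R|=1.11623 >1
So |R|<1 on (-1.6071, 0).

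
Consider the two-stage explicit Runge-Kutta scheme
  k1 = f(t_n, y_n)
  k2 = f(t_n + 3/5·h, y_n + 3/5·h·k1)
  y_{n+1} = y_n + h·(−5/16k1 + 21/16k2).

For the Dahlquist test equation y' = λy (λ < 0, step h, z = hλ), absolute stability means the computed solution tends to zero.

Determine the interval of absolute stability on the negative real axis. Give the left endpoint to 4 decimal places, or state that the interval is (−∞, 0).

(-1.2698, 0).

With y'=λy (z=hλ):
  k1=λy_n ⇒ h·k1=z·y_n;  k2=λ(1+3/5z)y_n ⇒ h·k2=z(1+3/5z)y_n
  y_{n+1}/y_n = 1 − 5/16z + 21/16z(1+3/5z) = 1 + z + 63/80z²
  R(z) = 1 + z + 63/80z².

Find x<0 with |R(x)|<1.
x=-0.68: |R|=0.6841
R=1: x+63/80x²=0 ⇒ x=−80/63=-1.2698; min R=1−1/(4·63/80)=0.6825>−1
Confirm numerically:
  x=-0.773: |R|=0.69755 <1
  x=-0.751: |R|=0.69315 <1
  x=-0.725: |R|=0.68893 <1
  x=-0.555: |R|=0.68757 <1
  x=-1.680: |R|=1.54264 >1
  x=-1.353: |R|=1.08860 >1
Interval (-1.2698, 0).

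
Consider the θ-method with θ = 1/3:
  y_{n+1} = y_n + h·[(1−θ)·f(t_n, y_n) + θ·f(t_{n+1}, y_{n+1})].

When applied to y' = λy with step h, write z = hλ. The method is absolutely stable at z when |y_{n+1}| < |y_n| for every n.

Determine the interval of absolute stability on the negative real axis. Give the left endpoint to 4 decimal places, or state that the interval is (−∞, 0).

Test eqn y'=λy, z=hλ:
  y_{n+1} = y_n + z·[2/3·y_n + 1/3·y_{n+1}] ⇒ (1 − 1/3z)y_{n+1} = (1 + 2/3z)y_n
  so R(z) = (1 + 2/3z)/(1 − 1/3z).

Find x<0 with |R(x)|<1.
x=-1.61: |R|=0.0477
R=−1: 1+2/3x = −1+1/3x ⇒ -1/3x=2 ⇒ x=2/(-1/3)=-6.0000
Confirm numerically:
  x=-5.355: |R|=0.92280 <1
  x=-5.316: |R|=0.91775 <1
  x=-5.263: |R|=0.91081 <1
  x=-4.665: |R|=0.82583 <1
  x=-6.182: |R|=1.01982 >1
  x=-6.127: |R|=1.01391 >1
So |R|<1 on (-6.0000, 0).

(-6.0000, 0).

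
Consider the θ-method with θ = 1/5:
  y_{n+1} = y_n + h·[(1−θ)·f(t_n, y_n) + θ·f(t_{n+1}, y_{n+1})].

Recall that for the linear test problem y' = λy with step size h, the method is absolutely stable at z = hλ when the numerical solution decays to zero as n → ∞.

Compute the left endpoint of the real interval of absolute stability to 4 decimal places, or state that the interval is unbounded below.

left endpoint -3.3333.

On y'=λy, z=hλ:
  y_{n+1} = y_n + z·[4/5·y_n + 1/5·y_{n+1}] ⇒ (1 − 1/5z)y_{n+1} = (1 + 4/5z)y_n
  so R(z) = (1 + 4/5z)/(1 − 1/5z).

Boundary: |R(x)|=1, x<0.
x=-1.39: |R|=0.0876
R=−1: 1+4/5x = −1+1/5x ⇒ -3/5x=2 ⇒ x=2/(-3/5)=-3.3333
Confirm numerically:
  x=-3.301: |R|=0.98831 <1
  x=-2.913: |R|=0.84064 <1
  x=-2.733: |R|=0.76710 <1
  x=-3.777: |R|=1.15165 >1
  x=-3.613: |R|=1.09741 >1
Interval (-3.3333, 0).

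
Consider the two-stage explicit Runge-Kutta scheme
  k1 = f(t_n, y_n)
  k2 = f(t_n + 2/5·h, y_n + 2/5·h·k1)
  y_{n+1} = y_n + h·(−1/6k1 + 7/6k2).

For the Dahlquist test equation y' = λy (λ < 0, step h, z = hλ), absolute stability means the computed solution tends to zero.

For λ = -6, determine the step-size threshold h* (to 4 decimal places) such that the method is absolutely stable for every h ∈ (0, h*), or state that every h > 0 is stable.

(-2.1429,0); λ=-6 ⇒ h* = (15/7)/6 = 0.3571.

Test eqn y'=λy, z=hλ:
  k1=λy_n ⇒ h·k1=z·y_n;  k2=λ(1+2/5z)y_n ⇒ h·k2=z(1+2/5z)y_n
  y_{n+1}/y_n = 1 − 1/6z + 7/6z(1+2/5z) = 1 + z + 7/15z²
  R(z) = 1 + z + 7/15z².

Boundary: |R(x)|=1, x<0.
x=-0.53: |R|=0.6011
R=1: x+7/15x²=0 ⇒ x=−15/7=-2.1429; min R=1−1/(4·7/15)=0.4643>−1
Confirm numerically:
  x=-2.082: |R|=0.94087 <1
  x=-1.157: |R|=0.46770 <1
  x=-1.072: |R|=0.46429 <1
  x=-2.713: |R|=1.72184 >1
  x=-2.550: |R|=1.48450 >1
Interval (-2.1429, 0).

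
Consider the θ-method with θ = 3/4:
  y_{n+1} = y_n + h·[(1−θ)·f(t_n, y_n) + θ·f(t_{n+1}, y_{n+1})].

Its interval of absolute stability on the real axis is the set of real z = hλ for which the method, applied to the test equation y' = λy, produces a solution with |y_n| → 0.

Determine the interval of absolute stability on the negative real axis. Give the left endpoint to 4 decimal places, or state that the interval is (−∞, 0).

With y'=λy (z=hλ):
  y_{n+1} = y_n + z·[1/4·y_n + 3/4·y_{n+1}] ⇒ (1 − 3/4z)y_{n+1} = (1 + 1/4z)y_n
  ⇒ R(z) = (1 + 1/4z)/(1 − 3/4z).

Find x<0 with |R(x)|<1.
x=-1.44: |R|=0.3077
x=-2: |R|=0.2000
x=-10: |R|=0.1765
x=-100: |R|=0.3158
θ=3/4≥1/2 ⇒ |1+1/4x|<|1−3/4x| ∀x<0 ⇒ stable on all of ℝ⁻.

(−∞, 0) — no finite endpoint.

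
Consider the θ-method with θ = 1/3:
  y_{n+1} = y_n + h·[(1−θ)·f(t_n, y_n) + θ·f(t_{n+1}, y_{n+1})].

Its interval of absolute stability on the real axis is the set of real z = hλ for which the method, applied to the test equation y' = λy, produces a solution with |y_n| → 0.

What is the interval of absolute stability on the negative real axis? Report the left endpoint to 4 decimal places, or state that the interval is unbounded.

z∈(-6.0000,0).

On y'=λy, z=hλ:
  y_{n+1} = y_n + z·[2/3·y_n + 1/3·y_{n+1}] ⇒ (1 − 1/3z)y_{n+1} = (1 + 2/3z)y_n
  so R(z) = (1 + 2/3z)/(1 − 1/3z).

Solve |R(x)|<1 on ℝ⁻.
x=-1.13: |R|=0.1792
R=−1: 1+2/3x = −1+1/3x ⇒ -1/3x=2 ⇒ x=2/(-1/3)=-6.0000
Confirm numerically:
  x=-5.436: |R|=0.93314 <1
  x=-4.273: |R|=0.76255 <1
  x=-3.644: |R|=0.64539 <1
  x=-6.534: |R|=1.05601 >1
  x=-6.195: |R|=1.02121 >1
Interval (-6.0000, 0).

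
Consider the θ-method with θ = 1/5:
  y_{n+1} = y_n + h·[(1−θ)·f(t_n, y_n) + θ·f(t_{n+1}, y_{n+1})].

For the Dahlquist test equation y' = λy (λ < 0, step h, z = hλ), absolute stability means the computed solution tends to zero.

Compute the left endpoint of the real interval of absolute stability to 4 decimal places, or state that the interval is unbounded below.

With y'=λy (z=hλ):
  y_{n+1} = y_n + z·[4/5·y_n + 1/5·y_{n+1}] ⇒ (1 − 1/5z)y_{n+1} = (1 + 4/5z)y_n
  ⇒ R(z) = (1 + 4/5z)/(1 − 1/5z).

Need |R(x)|<1, x<0.
x=-1.7: |R|=0.2687
R=−1: 1+4/5x = −1+1/5x ⇒ -3/5x=2 ⇒ x=2/(-3/5)=-3.3333
Confirm numerically:
  x=-2.833: |R|=0.80837 <1
  x=-2.496: |R|=0.66489 <1
  x=-1.884: |R|=0.36839 <1
  x=-1.817: |R|=0.33270 <1
  x=-3.917: |R|=1.19637 >1
  x=-3.770: |R|=1.14937 >1
So |R|<1 on (-3.3333, 0).

z* = -3.3333.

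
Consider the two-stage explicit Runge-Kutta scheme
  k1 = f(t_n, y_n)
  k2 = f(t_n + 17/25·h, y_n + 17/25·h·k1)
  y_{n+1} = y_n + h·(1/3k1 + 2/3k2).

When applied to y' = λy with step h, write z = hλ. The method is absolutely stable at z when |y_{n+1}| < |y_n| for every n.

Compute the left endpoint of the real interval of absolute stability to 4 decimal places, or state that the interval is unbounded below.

On y'=λy, z=hλ:
  k1=λy_n ⇒ h·k1=z·y_n;  k2=λ(1+17/25z)y_n ⇒ h·k2=z(1+17/25z)y_n
  y_{n+1}/y_n = 1 + 1/3z + 2/3z(1+17/25z) = 1 + z + 34/75z²
  ⇒ R(z) = 1 + z + 34/75z².

Solve |R(x)|<1 on ℝ⁻.
x=-0.56: |R|=0.5822
R=1: x+34/75x²=0 ⇒ x=−75/34=-2.2059; min R=1−1/(4·34/75)=0.4485>−1
Confirm numerically:
  x=-1.623: |R|=0.57114 <1
  x=-1.140: |R|=0.44915 <1
  x=-1.001: |R|=0.45324 <1
  x=-2.610: |R|=1.47815 >1
  x=-2.525: |R|=1.36528 >1
  x=-2.390: |R|=1.19949 >1
So |R|<1 on (-2.2059, 0).

left endpoint -2.2059.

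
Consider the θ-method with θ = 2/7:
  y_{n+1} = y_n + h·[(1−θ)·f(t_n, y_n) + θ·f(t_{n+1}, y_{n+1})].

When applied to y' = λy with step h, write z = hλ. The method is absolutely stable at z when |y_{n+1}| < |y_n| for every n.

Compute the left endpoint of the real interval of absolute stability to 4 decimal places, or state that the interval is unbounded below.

z* = -4.6667.

On y'=λy, z=hλ:
  y_{n+1} = y_n + z·[5/7·y_n + 2/7·y_{n+1}] ⇒ (1 − 2/7z)y_{n+1} = (1 + 5/7z)y_n
  Hence R(z) = (1 + 5/7z)/(1 − 2/7z).

Boundary: |R(x)|=1, x<0.
x=-1.36: |R|=0.0206
R=−1: 1+5/7x = −1+2/7x ⇒ -3/7x=2 ⇒ x=2/(-3/7)=-4.6667
Confirm numerically:
  x=-3.936: |R|=0.85261 <1
  x=-3.747: |R|=0.80965 <1
  x=-3.123: |R|=0.65039 <1
  x=-2.294: |R|=0.38574 <1
  x=-5.033: |R|=1.06440 >1
  x=-4.913: |R|=1.04392 >1
So |R|<1 on (-4.6667, 0).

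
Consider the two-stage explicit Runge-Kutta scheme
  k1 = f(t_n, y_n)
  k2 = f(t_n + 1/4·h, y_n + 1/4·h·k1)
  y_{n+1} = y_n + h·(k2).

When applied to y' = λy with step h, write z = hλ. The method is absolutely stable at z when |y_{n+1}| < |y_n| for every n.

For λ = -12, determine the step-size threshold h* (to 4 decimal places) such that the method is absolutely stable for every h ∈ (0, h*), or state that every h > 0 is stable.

(-4.0000,0); λ=-12 ⇒ h* = (4)/12 = 0.3333.

With y'=λy (z=hλ):
  k1=λy_n ⇒ h·k1=z·y_n;  k2=λ(1+1/4z)y_n ⇒ h·k2=z(1+1/4z)y_n
  y_{n+1}/y_n = 1 + z(1+1/4z) = 1 + z + 1/4z²
  so R(z) = 1 + z + 1/4z².

Need |R(x)|<1, x<0.
x=-1.76: |R|=0.0144
R=1: x+1/4x²=0 ⇒ x=−4=-4.0000; min R=1−1/(4·1/4)=0.0000>−1
Confirm numerically:
  x=-3.873: |R|=0.87703 <1
  x=-2.115: |R|=0.00331 <1
  x=-1.756: |R|=0.01488 <1
  x=-1.682: |R|=0.02528 <1
  x=-4.500: |R|=1.56250 >1
  x=-4.139: |R|=1.14383 >1
So |R|<1 on (-4.0000, 0).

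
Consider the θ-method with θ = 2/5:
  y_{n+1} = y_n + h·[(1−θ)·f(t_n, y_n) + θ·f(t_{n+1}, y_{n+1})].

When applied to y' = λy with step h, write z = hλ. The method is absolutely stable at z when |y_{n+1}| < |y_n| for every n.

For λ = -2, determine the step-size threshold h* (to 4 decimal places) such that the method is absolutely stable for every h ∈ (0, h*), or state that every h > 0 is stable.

With y'=λy (z=hλ):
  y_{n+1} = y_n + z·[3/5·y_n + 2/5·y_{n+1}] ⇒ (1 − 2/5z)y_{n+1} = (1 + 3/5z)y_n
  Hence R(z) = (1 + 3/5z)/(1 − 2/5z).

Solve |R(x)|<1 on ℝ⁻.
x=-0.96: |R|=0.3064
R=−1: 1+3/5x = −1+2/5x ⇒ -1/5x=2 ⇒ x=2/(-1/5)=-10.0000
Confirm numerically:
  x=-7.008: |R|=0.84266 <1
  x=-4.998: |R|=0.66644 <1
  x=-4.298: |R|=0.58061 <1
  x=-10.229: |R|=1.00900 >1
  x=-10.135: |R|=1.00534 >1
  x=-10.093: |R|=1.00369 >1
Interval (-10.0000, 0).

(-10.0000,0); λ=-2 ⇒ h* = (10)/2 = 5.0000.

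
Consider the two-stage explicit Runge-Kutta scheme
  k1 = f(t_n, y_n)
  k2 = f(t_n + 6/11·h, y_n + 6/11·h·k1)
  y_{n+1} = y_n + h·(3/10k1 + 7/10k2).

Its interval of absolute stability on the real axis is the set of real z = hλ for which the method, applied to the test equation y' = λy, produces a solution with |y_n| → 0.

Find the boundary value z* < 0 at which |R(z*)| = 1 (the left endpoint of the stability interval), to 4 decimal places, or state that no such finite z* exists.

With y'=λy (z=hλ):
  k1=λy_n ⇒ h·k1=z·y_n;  k2=λ(1+6/11z)y_n ⇒ h·k2=z(1+6/11z)y_n
  y_{n+1}/y_n = 1 + 3/10z + 7/10z(1+6/11z) = 1 + z + 21/55z²
  ⇒ R(z) = 1 + z + 21/55z².

Solve |R(x)|<1 on ℝ⁻.
x=-1.51: |R|=0.3606
R=1: x+21/55x²=0 ⇒ x=−55/21=-2.6190; min R=1−1/(4·21/55)=0.3452>−1
Confirm numerically:
  x=-2.478: |R|=0.86655 <1
  x=-1.671: |R|=0.39513 <1
  x=-1.499: |R|=0.35895 <1
  x=-3.124: |R|=1.60231 >1
  x=-2.847: |R|=1.24779 >1
Stable set (-2.6190, 0).

left endpoint -2.6190.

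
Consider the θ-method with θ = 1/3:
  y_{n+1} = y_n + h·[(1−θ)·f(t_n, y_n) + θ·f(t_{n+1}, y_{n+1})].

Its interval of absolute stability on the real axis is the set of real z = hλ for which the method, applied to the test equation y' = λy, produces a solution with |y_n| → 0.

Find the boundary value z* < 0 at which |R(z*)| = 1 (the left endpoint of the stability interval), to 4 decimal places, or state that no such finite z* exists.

z* = -6.0000.

With y'=λy (z=hλ):
  y_{n+1} = y_n + z·[2/3·y_n + 1/3·y_{n+1}] ⇒ (1 − 1/3z)y_{n+1} = (1 + 2/3z)y_n
  R(z) = (1 + 2/3z)/(1 − 1/3z).

Find x<0 with |R(x)|<1.
x=-0.59: |R|=0.5070
R=−1: 1+2/3x = −1+1/3x ⇒ -1/3x=2 ⇒ x=2/(-1/3)=-6.0000
Confirm numerically:
  x=-5.644: |R|=0.95882 <1
  x=-2.879: |R|=0.46913 <1
  x=-2.457: |R|=0.35074 <1
  x=-6.497: |R|=1.05233 >1
Stable set (-6.0000, 0).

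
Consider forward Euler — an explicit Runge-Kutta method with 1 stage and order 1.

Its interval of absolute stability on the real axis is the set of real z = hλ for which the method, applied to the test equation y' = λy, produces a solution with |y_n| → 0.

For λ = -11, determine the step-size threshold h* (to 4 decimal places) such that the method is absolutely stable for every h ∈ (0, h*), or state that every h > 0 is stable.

On y'=λy, z=hλ:
  order 1, 1-stage ⇒ R(z)=1+z
  (e.g. R(-1.14)=-0.14000, |R|=0.14000)

Find x<0 with |R(x)|<1.
x=-1.14: |R|=0.1400
|R(-1.4)|=0.4000 |R(-1.35)|=0.3500 |R(-1.02)|=0.0200
Bisect:
  x_lo=-2.6047 |R|=1.6047  x_hi=-0.0750 |R|=0.9250
  mid=-1.33987 |R|=0.33987 →hi
  mid=-1.97231 |R|=0.97231 →hi
  mid=-2.28853 |R|=1.28853 →lo
  mid=-2.13042 |R|=1.13042 →lo
  mid=-2.05137 |R|=1.05137 →lo
  mid=-2.01184 |R|=1.01184 →lo
  mid=-1.99207 |R|=0.99207 →hi
  mid=-2.00196 |R|=1.00196 →lo
  mid=-1.99701 |R|=0.99701 →hi
  mid=-1.99949 |R|=0.99949 →hi
  ...
  [-2.00010,-1.99995] ⇒ x*=-2.0000
So |R|<1 on (-2.0000, 0).

(-2.0000,0); λ=-11 ⇒ h* = 0.1818.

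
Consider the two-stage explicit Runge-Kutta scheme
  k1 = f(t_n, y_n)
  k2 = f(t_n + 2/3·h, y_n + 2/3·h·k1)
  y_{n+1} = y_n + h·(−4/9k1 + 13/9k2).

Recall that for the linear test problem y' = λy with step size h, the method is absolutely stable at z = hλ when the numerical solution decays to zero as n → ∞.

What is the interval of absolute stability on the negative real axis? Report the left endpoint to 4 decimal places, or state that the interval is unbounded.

(-1.0385, 0).

Test eqn y'=λy, z=hλ:
  k1=λy_n ⇒ h·k1=z·y_n;  k2=λ(1+2/3z)y_n ⇒ h·k2=z(1+2/3z)y_n
  y_{n+1}/y_n = 1 − 4/9z + 13/9z(1+2/3z) = 1 + z + 26/27z²
  ⇒ R(z) = 1 + z + 26/27z².

Need |R(x)|<1, x<0.
x=-0.44: |R|=0.7464
R=1: x+26/27x²=0 ⇒ x=−27/26=-1.0385; min R=1−1/(4·26/27)=0.7404>−1
Confirm numerically:
  x=-0.994: |R|=0.95744 <1
  x=-0.640: |R|=0.75443 <1
  x=-0.459: |R|=0.74388 <1
  x=-0.428: |R|=0.74840 <1
  x=-1.456: |R|=1.58542 >1
  x=-1.272: |R|=1.28606 >1
  x=-1.088: |R|=1.05190 >1
So |R|<1 on (-1.0385, 0).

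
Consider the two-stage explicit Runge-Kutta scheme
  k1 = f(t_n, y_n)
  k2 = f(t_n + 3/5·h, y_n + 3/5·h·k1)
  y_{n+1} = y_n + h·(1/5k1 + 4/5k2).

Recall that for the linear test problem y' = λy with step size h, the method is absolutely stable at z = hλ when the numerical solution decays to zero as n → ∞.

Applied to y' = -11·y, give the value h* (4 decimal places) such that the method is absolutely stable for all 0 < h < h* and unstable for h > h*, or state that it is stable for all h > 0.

(-2.0833,0); λ=-11 ⇒ h* = (25/12)/11 = 0.1894.

Test eqn y'=λy, z=hλ:
  k1=λy_n ⇒ h·k1=z·y_n;  k2=λ(1+3/5z)y_n ⇒ h·k2=z(1+3/5z)y_n
  y_{n+1}/y_n = 1 + 1/5z + 4/5z(1+3/5z) = 1 + z + 12/25z²
  ⇒ R(z) = 1 + z + 12/25z².

Need |R(x)|<1, x<0.
x=-0.82: |R|=0.5028
R=1: x+12/25x²=0 ⇒ x=−25/12=-2.0833; min R=1−1/(4·12/25)=0.4792>−1
Confirm numerically:
  x=-1.825: |R|=0.77370 <1
  x=-1.817: |R|=0.76771 <1
  x=-0.854: |R|=0.49607 <1
  x=-2.405: |R|=1.37133 >1
  x=-2.368: |R|=1.32356 >1
Stable set (-2.0833, 0).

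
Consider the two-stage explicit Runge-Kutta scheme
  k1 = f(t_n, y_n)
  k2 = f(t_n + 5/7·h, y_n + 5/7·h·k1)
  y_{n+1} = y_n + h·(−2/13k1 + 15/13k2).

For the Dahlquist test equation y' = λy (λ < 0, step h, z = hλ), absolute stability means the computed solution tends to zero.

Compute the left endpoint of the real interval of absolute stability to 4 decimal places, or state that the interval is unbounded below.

On y'=λy, z=hλ:
  k1=λy_n ⇒ h·k1=z·y_n;  k2=λ(1+5/7z)y_n ⇒ h·k2=z(1+5/7z)y_n
  y_{n+1}/y_n = 1 − 2/13z + 15/13z(1+5/7z) = 1 + z + 75/91z²
  ⇒ R(z) = 1 + z + 75/91z².

Find x<0 with |R(x)|<1.
x=-1.23: |R|=1.0169
R=1: x+75/91x²=0 ⇒ x=−91/75=-1.2133; min R=1−1/(4·75/91)=0.6967>−1
Confirm numerically:
  x=-0.964: |R|=0.80190 <1
  x=-0.879: |R|=0.75779 <1
  x=-0.686: |R|=0.70185 <1
  x=-1.406: |R|=1.22326 >1
  x=-1.402: |R|=1.21800 >1
Stable set (-1.2133, 0).

left endpoint -1.2133.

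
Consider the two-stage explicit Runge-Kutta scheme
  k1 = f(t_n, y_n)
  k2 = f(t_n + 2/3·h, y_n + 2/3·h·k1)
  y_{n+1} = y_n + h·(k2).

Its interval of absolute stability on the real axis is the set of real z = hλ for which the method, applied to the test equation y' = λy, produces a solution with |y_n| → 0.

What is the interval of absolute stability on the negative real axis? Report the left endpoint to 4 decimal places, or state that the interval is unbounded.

On y'=λy, z=hλ:
  k1=λy_n ⇒ h·k1=z·y_n;  k2=λ(1+2/3z)y_n ⇒ h·k2=z(1+2/3z)y_n
  y_{n+1}/y_n = 1 + z(1+2/3z) = 1 + z + 2/3z²
  ⇒ R(z) = 1 + z + 2/3z².

Find x<0 with |R(x)|<1.
x=-0.7: |R|=0.6267
R=1: x+2/3x²=0 ⇒ x=−3/2=-1.5000; min R=1−1/(4·2/3)=0.6250>−1
Confirm numerically:
  x=-1.472: |R|=0.97252 <1
  x=-1.078: |R|=0.69672 <1
  x=-0.799: |R|=0.62660 <1
  x=-0.720: |R|=0.62560 <1
  x=-1.976: |R|=1.62705 >1
  x=-1.782: |R|=1.33502 >1
  x=-1.522: |R|=1.02232 >1
So |R|<1 on (-1.5000, 0).

(-1.5000, 0).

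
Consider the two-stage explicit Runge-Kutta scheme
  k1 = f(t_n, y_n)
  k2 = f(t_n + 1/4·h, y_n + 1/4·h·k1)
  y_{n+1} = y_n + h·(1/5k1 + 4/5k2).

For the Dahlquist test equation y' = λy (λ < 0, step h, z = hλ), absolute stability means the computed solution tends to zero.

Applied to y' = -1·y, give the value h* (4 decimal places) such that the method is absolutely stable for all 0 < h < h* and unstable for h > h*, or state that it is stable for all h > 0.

Set f=λy, z=hλ:
  k1=λy_n ⇒ h·k1=z·y_n;  k2=λ(1+1/4z)y_n ⇒ h·k2=z(1+1/4z)y_n
  y_{n+1}/y_n = 1 + 1/5z + 4/5z(1+1/4z) = 1 + z + 1/5z²
  ⇒ R(z) = 1 + z + 1/5z².

Solve |R(x)|<1 on ℝ⁻.
x=-0.8: |R|=0.3280
R=1: x+1/5x²=0 ⇒ x=−5=-5.0000; min R=1−1/(4·1/5)=-0.2500>−1
Confirm numerically:
  x=-4.725: |R|=0.74012 <1
  x=-2.680: |R|=0.24352 <1
  x=-2.430: |R|=0.24902 <1
  x=-5.441: |R|=1.47990 >1
  x=-5.364: |R|=1.39050 >1
  x=-5.193: |R|=1.20045 >1
Stable set (-5.0000, 0).

(-5.0000,0); λ=-1 ⇒ h* = (5)/1 = 5.0000.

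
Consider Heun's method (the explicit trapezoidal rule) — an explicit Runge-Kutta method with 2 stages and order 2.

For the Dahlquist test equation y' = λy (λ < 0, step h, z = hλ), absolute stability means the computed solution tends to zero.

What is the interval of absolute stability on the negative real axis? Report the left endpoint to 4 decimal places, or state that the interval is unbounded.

z∈(-2.0000,0).

Test eqn y'=λy, z=hλ:
  order 2, 2-stage ⇒ R(z)=1+z+z^2/2
  (e.g. R(-0.8)=0.52000, |R|=0.52000)

Solve |R(x)|<1 on ℝ⁻.
x=-0.8: |R|=0.5200
|R(-2.14)|=1.1498 |R(-1)|=0.5000 |R(-0.91)|=0.5041
Bisect:
  x_lo=-2.5548 |R|=1.7086  x_hi=-0.3292 |R|=0.7250
  mid=-1.44197 |R|=0.59767 →hi
  mid=-1.99836 |R|=0.99837 →hi
  mid=-2.27656 |R|=1.31481 →lo
  mid=-2.13746 |R|=1.14691 →lo
  mid=-2.06791 |R|=1.07022 →lo
  mid=-2.03314 |R|=1.03369 →lo
  mid=-2.01575 |R|=1.01588 →lo
  ...
  [-2.00013,-1.99999] ⇒ x*=-2.0000
Stable set (-2.0000, 0).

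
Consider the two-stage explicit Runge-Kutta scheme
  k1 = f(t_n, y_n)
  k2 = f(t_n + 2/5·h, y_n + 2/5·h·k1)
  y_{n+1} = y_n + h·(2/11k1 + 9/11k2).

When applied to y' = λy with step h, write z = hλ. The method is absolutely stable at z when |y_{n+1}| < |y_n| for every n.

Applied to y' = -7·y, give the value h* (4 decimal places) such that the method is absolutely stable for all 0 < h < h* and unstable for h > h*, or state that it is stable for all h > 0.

(-3.0556,0); λ=-7 ⇒ h* = (55/18)/7 = 0.4365.

Test eqn y'=λy, z=hλ:
  k1=λy_n ⇒ h·k1=z·y_n;  k2=λ(1+2/5z)y_n ⇒ h·k2=z(1+2/5z)y_n
  y_{n+1}/y_n = 1 + 2/11z + 9/11z(1+2/5z) = 1 + z + 18/55z²
  Hence R(z) = 1 + z + 18/55z².

Solve |R(x)|<1 on ℝ⁻.
x=-0.93: |R|=0.3531
R=1: x+18/55x²=0 ⇒ x=−55/18=-3.0556; min R=1−1/(4·18/55)=0.2361>−1
Confirm numerically:
  x=-2.976: |R|=0.92252 <1
  x=-2.587: |R|=0.60330 <1
  x=-2.025: |R|=0.31702 <1
  x=-1.284: |R|=0.25556 <1
  x=-3.598: |R|=1.63874 >1
  x=-3.157: |R|=1.10481 >1
Stable set (-3.0556, 0).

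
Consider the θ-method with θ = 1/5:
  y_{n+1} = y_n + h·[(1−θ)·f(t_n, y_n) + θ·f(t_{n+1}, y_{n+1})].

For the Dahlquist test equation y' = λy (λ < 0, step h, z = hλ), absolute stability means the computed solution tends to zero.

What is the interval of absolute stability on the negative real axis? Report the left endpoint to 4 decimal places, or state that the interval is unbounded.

(-3.3333, 0).

With y'=λy (z=hλ):
  y_{n+1} = y_n + z·[4/5·y_n + 1/5·y_{n+1}] ⇒ (1 − 1/5z)y_{n+1} = (1 + 4/5z)y_n
  ⇒ R(z) = (1 + 4/5z)/(1 − 1/5z).

Boundary: |R(x)|=1, x<0.
x=-0.91: |R|=0.2301
R=−1: 1+4/5x = −1+1/5x ⇒ -3/5x=2 ⇒ x=2/(-3/5)=-3.3333
Confirm numerically:
  x=-2.587: |R|=0.70489 <1
  x=-2.022: |R|=0.43976 <1
  x=-1.376: |R|=0.07905 <1
  x=-3.616: |R|=1.09842 >1
  x=-3.541: |R|=1.07294 >1
  x=-3.467: |R|=1.04736 >1
Stable set (-3.3333, 0).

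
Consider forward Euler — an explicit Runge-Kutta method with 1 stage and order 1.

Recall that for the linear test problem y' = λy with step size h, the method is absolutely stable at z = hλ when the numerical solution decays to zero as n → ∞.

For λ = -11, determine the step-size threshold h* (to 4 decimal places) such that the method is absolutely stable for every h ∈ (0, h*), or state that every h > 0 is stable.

Set f=λy, z=hλ:
  order 1, 1-stage ⇒ R(z)=1+z
  (e.g. R(-1.53)=-0.53000, |R|=0.53000)

Solve |R(x)|<1 on ℝ⁻.
x=-1.53: |R|=0.5300
|R(-1.8)|=0.8000 |R(-1.56)|=0.5600 |R(-1.37)|=0.3700
Bisect:
  x_lo=-2.8888 |R|=1.8888  x_hi=-0.1118 |R|=0.8882
  mid=-1.50032 |R|=0.50032 →hi
  mid=-2.19458 |R|=1.19458 →lo
  mid=-1.84745 |R|=0.84745 →hi
  mid=-2.02102 |R|=1.02102 →lo
  mid=-1.93423 |R|=0.93423 →hi
  mid=-1.97763 |R|=0.97763 →hi
  mid=-1.99932 |R|=0.99932 →hi
  mid=-2.01017 |R|=1.01017 →lo
  ...
  [-2.00017,-2.00000] ⇒ x*=-2.0000
So |R|<1 on (-2.0000, 0).

(-2.0000,0); λ=-11 ⇒ h* = 0.1818.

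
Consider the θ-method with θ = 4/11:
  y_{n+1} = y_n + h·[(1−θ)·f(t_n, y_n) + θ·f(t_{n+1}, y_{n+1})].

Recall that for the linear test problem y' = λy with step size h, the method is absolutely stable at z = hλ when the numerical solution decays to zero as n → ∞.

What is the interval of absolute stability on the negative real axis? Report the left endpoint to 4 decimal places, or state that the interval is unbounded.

Test eqn y'=λy, z=hλ:
  y_{n+1} = y_n + z·[7/11·y_n + 4/11·y_{n+1}] ⇒ (1 − 4/11z)y_{n+1} = (1 + 7/11z)y_n
  Hence R(z) = (1 + 7/11z)/(1 − 4/11z).

Need |R(x)|<1, x<0.
x=-0.4: |R|=0.6508
R=−1: 1+7/11x = −1+4/11x ⇒ -3/11x=2 ⇒ x=2/(-3/11)=-7.3333
Confirm numerically:
  x=-6.886: |R|=0.96518 <1
  x=-4.802: |R|=0.74861 <1
  x=-4.778: |R|=0.74542 <1
  x=-4.386: |R|=0.69023 <1
  x=-7.913: |R|=1.04077 >1
  x=-7.645: |R|=1.02249 >1
  x=-7.620: |R|=1.02073 >1
Interval (-7.3333, 0).

z∈(-7.3333,0).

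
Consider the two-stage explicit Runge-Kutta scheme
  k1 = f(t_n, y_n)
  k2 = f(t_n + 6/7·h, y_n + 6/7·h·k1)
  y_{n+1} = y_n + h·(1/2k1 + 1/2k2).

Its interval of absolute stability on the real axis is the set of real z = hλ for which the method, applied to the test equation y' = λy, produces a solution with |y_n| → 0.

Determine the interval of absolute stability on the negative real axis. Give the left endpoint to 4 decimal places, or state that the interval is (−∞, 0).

(-2.3333, 0).

On y'=λy, z=hλ:
  k1=λy_n ⇒ h·k1=z·y_n;  k2=λ(1+6/7z)y_n ⇒ h·k2=z(1+6/7z)y_n
  y_{n+1}/y_n = 1 + 1/2z + 1/2z(1+6/7z) = 1 + z + 3/7z²
  ⇒ R(z) = 1 + z + 3/7z².

Find x<0 with |R(x)|<1.
x=-1.71: |R|=0.5432
R=1: x+3/7x²=0 ⇒ x=−7/3=-2.3333; min R=1−1/(4·3/7)=0.4167>−1
Confirm numerically:
  x=-1.682: |R|=0.53048 <1
  x=-1.591: |R|=0.49383 <1
  x=-1.058: |R|=0.42173 <1
  x=-2.804: |R|=1.56561 >1
  x=-2.499: |R|=1.17743 >1
So |R|<1 on (-2.3333, 0).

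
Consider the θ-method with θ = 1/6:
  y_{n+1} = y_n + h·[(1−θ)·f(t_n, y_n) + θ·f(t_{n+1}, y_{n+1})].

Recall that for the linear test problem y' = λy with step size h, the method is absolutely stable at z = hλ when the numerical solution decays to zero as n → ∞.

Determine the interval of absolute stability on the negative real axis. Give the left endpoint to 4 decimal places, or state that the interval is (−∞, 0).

(-3.0000, 0).

Test eqn y'=λy, z=hλ:
  y_{n+1} = y_n + z·[5/6·y_n + 1/6·y_{n+1}] ⇒ (1 − 1/6z)y_{n+1} = (1 + 5/6z)y_n
  ⇒ R(z) = (1 + 5/6z)/(1 − 1/6z).

Solve |R(x)|<1 on ℝ⁻.
x=-1.47: |R|=0.1807
R=−1: 1+5/6x = −1+1/6x ⇒ -2/3x=2 ⇒ x=2/(-2/3)=-3.0000
Confirm numerically:
  x=-2.347: |R|=0.68707 <1
  x=-1.825: |R|=0.39936 <1
  x=-1.784: |R|=0.37513 <1
  x=-1.708: |R|=0.32953 <1
  x=-3.392: |R|=1.16695 >1
  x=-3.388: |R|=1.16532 >1
  x=-3.096: |R|=1.04222 >1
Stable set (-3.0000, 0).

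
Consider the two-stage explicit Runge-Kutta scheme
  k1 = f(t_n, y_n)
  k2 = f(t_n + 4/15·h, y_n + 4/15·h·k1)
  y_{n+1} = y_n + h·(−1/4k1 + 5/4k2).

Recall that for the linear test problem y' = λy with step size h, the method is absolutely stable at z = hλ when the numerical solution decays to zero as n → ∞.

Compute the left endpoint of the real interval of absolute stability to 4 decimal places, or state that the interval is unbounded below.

z* = -3.0000.

With y'=λy (z=hλ):
  k1=λy_n ⇒ h·k1=z·y_n;  k2=λ(1+4/15z)y_n ⇒ h·k2=z(1+4/15z)y_n
  y_{n+1}/y_n = 1 − 1/4z + 5/4z(1+4/15z) = 1 + z + 1/3z²
  Hence R(z) = 1 + z + 1/3z².

Solve |R(x)|<1 on ℝ⁻.
x=-0.99: |R|=0.3367
R=1: x+1/3x²=0 ⇒ x=−3=-3.0000; min R=1−1/(4·1/3)=0.2500>−1
Confirm numerically:
  x=-2.406: |R|=0.52361 <1
  x=-1.854: |R|=0.29177 <1
  x=-1.739: |R|=0.26904 <1
  x=-3.589: |R|=1.70464 >1
  x=-3.325: |R|=1.36021 >1
  x=-3.183: |R|=1.19416 >1
Stable set (-3.0000, 0).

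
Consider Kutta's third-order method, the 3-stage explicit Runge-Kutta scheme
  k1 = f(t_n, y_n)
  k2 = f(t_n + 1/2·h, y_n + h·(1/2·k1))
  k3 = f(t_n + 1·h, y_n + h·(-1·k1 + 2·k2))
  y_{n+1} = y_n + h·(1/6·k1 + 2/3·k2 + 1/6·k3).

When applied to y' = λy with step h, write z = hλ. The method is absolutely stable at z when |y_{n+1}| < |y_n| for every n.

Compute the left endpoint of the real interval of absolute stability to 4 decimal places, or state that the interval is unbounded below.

Test eqn y'=λy, z=hλ:
  order 3, 3-stage ⇒ R(z)=1+z+z^2/2+z^3/6
  (e.g. R(-1.23)=0.21631, |R|=0.21631)

Solve |R(x)|<1 on ℝ⁻.
x=-1.23: |R|=0.2163
|R(-2.66)|=1.2590 |R(-1.99)|=0.3234 |R(-0.76)|=0.4556
Bisect:
  x_lo=-3.2305 |R|=2.6314  x_hi=-0.2750 |R|=0.7593
  mid=-1.75277 |R|=0.11415 →hi
  mid=-2.49164 |R|=0.96564 →hi
  mid=-2.86107 |R|=1.67154 →lo
  mid=-2.67636 |R|=1.28999 →lo
  mid=-2.58400 |R|=1.12106 →lo
  mid=-2.53782 |R|=1.04171 →lo
  mid=-2.51473 |R|=1.00327 →lo
  ...
  [-2.51275,-2.51257] ⇒ x*=-2.5127
Stable set (-2.5127, 0).

left endpoint -2.5127.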